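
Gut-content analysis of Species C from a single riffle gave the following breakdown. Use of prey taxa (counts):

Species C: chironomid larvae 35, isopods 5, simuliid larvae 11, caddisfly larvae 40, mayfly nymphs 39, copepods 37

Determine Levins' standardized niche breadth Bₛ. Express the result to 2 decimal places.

0.75

Proportions for Species C (n=167): 35/167=0.2096, 5/167=0.0299, 11/167=0.0659, 40/167=0.2395, 39/167=0.2335, 37/167=0.2216
Σpᵢ² = 0.2096² + 0.0299² + 0.0659² + 0.2395² + 0.2335² + 0.2216² = 0.043932 + 0.000894 + 0.004343 + 0.057360 + 0.054522 + 0.049107 = 0.210158
B = 1 / 0.210158 = 4.7583
Bₛ = (B − 1)/(n − 1) = (4.7583 − 1)/(6 − 1) = 3.7583/5 = 0.7517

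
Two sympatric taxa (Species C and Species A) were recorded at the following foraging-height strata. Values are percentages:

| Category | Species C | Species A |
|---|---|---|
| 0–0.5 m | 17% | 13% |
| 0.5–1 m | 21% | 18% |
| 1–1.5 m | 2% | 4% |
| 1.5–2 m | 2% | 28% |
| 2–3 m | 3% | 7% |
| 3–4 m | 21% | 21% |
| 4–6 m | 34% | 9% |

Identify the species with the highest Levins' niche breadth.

Species A

Convert percentages to proportions (divide by 100).
Σp_Cᵢ² = 0.17² + 0.21² + 0.02² + 0.02² + 0.03² + 0.21² + 0.34² = 0.0289 + 0.0441 + 0.0004 + 0.0004 + 0.0009 + 0.0441 + 0.1156 = 0.2344
B_C = 1 / 0.2344 = 4.2662
Σp_Aᵢ² = 0.13² + 0.18² + 0.04² + 0.28² + 0.07² + 0.21² + 0.09² = 0.0169 + 0.0324 + 0.0016 + 0.0784 + 0.0049 + 0.0441 + 0.0081 = 0.1864
B_A = 1 / 0.1864 = 5.3648
Highest B → broadest niche (most generalist): Species A (B = 5.36).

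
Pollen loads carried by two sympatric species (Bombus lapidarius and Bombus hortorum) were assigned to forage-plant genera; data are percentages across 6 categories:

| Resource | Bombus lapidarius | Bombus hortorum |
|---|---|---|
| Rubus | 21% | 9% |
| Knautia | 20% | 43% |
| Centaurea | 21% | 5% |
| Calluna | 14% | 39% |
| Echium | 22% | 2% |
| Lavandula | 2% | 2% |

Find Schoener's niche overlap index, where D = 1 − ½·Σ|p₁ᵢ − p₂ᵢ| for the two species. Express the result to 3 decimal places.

Convert percentages to proportions (divide by 100).
Σ|p₁ᵢ − p₂ᵢ| = 0.12 + 0.23 + 0.16 + 0.25 + 0.20 + 0.00 = 0.96
D = 1 − ½ × 0.96 = 1 − 0.480 = 0.52000

0.520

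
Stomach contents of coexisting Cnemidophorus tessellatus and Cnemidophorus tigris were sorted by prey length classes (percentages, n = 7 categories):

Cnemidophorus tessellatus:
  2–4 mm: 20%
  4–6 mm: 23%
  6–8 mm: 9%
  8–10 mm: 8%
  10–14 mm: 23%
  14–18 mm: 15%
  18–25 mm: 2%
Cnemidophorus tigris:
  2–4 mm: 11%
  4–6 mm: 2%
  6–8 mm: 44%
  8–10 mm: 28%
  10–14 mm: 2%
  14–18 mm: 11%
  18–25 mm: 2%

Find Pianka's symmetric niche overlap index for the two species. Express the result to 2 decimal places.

0.47

Convert percentages to proportions (divide by 100).
Σ p₁ᵢp₂ᵢ = 0.0220 + 0.0046 + 0.0396 + 0.0224 + 0.0046 + 0.0165 + 0.0004 = 0.1101
Σp_1ᵢ² = 0.20² + 0.23² + 0.09² + 0.08² + 0.23² + 0.15² + 0.02² = 0.0400 + 0.0529 + 0.0081 + 0.0064 + 0.0529 + 0.0225 + 0.0004 = 0.1832
Σp_2ᵢ² = 0.11² + 0.02² + 0.44² + 0.28² + 0.02² + 0.11² + 0.02² = 0.0121 + 0.0004 + 0.1936 + 0.0784 + 0.0004 + 0.0121 + 0.0004 = 0.2974
O = 0.1101 / √(0.1832 × 0.2974) = 0.1101 / 0.23342 = 0.4717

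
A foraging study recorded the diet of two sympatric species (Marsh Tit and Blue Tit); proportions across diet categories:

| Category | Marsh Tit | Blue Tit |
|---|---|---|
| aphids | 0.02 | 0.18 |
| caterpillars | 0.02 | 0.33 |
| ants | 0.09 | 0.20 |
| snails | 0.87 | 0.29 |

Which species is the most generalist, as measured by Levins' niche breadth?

Σp_Marsᵢ² = 0.02² + 0.02² + 0.09² + 0.87² = 0.0004 + 0.0004 + 0.0081 + 0.7569 = 0.7658
B_Mars = 1 / 0.7658 = 1.3058
Σp_Blueᵢ² = 0.18² + 0.33² + 0.20² + 0.29² = 0.0324 + 0.1089 + 0.0400 + 0.0841 = 0.2654
B_Blue = 1 / 0.2654 = 3.7679
Highest B → broadest niche (most generalist): Blue Tit (B = 3.77).

Blue Tit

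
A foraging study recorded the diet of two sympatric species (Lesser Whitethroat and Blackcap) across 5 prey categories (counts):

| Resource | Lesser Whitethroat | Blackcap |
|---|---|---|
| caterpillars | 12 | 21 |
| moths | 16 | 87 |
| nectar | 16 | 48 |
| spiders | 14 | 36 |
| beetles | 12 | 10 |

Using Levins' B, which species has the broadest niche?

Proportions for Lesser Whitethroat (n=70): 12/70=0.1714, 16/70=0.2286, 16/70=0.2286, 14/70=0.2000, 12/70=0.1714
Proportions for Blackcap (n=202): 21/202=0.1040, 87/202=0.4307, 48/202=0.2376, 36/202=0.1782, 10/202=0.0495
Σp_Whitᵢ² = 0.1714² + 0.2286² + 0.2286² + 0.2000² + 0.1714² = 0.029378 + 0.052258 + 0.052258 + 0.040000 + 0.029378 = 0.203272
B_Whit = 1 / 0.203272 = 4.9195
Σp_Blacᵢ² = 0.1040² + 0.4307² + 0.2376² + 0.1782² + 0.0495² = 0.010816 + 0.185502 + 0.056454 + 0.031755 + 0.002450 = 0.286977
B_Blac = 1 / 0.286977 = 3.4846
Highest B → broadest niche (most generalist): Lesser Whitethroat (B = 4.92).

Lesser Whitethroat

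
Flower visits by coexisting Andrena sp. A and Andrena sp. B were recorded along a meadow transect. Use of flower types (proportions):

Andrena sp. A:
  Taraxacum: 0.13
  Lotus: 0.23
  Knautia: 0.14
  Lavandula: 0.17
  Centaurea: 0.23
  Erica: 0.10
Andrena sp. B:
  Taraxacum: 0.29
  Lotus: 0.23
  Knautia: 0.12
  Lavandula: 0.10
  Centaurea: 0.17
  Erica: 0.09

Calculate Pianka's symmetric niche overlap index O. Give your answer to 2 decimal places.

Σ p₁ᵢp₂ᵢ = 0.0377 + 0.0529 + 0.0168 + 0.0170 + 0.0391 + 0.0090 = 0.1725
Σp_1ᵢ² = 0.13² + 0.23² + 0.14² + 0.17² + 0.23² + 0.10² = 0.0169 + 0.0529 + 0.0196 + 0.0289 + 0.0529 + 0.0100 = 0.1812
Σp_2ᵢ² = 0.29² + 0.23² + 0.12² + 0.10² + 0.17² + 0.09² = 0.0841 + 0.0529 + 0.0144 + 0.0100 + 0.0289 + 0.0081 = 0.1984
O = 0.1725 / √(0.1812 × 0.1984) = 0.1725 / 0.18961 = 0.9098

0.91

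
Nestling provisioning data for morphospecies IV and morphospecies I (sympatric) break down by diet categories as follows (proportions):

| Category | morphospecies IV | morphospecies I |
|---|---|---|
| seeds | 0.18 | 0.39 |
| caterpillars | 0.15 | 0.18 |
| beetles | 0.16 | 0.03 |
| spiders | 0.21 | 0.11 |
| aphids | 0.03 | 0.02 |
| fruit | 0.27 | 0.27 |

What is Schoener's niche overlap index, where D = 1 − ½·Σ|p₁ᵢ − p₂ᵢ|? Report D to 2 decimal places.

Σ|p₁ᵢ − p₂ᵢ| = 0.21 + 0.03 + 0.13 + 0.10 + 0.01 + 0.00 = 0.48
D = 1 − ½ × 0.48 = 1 − 0.240 = 0.7600

0.76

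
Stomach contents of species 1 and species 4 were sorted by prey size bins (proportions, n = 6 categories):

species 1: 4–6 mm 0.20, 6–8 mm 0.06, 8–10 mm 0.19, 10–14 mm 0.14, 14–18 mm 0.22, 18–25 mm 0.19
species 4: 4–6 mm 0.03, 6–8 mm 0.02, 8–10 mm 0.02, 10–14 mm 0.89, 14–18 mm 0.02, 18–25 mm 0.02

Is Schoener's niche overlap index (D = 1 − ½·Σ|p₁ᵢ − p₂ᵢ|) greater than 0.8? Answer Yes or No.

Σ|p₁ᵢ − p₂ᵢ| = 0.17 + 0.04 + 0.17 + 0.75 + 0.20 + 0.17 = 1.50
D = 1 − ½ × 1.50 = 1 − 0.750 = 0.2500
D = 0.2500 < 0.8 → No.

No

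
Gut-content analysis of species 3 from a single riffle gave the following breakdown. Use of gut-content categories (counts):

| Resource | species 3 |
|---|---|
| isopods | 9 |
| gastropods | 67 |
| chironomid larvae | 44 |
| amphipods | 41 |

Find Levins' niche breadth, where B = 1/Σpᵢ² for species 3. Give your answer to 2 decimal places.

Proportions for species 3 (n=161): 9/161=0.0559, 67/161=0.4161, 44/161=0.2733, 41/161=0.2547
Σpᵢ² = 0.0559² + 0.4161² + 0.2733² + 0.2547² = 0.003125 + 0.173139 + 0.074693 + 0.064872 = 0.315829
B = 1 / 0.315829 = 3.1663

3.17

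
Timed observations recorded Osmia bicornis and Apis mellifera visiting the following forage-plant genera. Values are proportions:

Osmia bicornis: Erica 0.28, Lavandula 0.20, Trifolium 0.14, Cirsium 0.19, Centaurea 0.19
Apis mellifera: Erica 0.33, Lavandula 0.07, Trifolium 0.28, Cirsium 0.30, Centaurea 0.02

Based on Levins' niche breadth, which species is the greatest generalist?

Σp_bicoᵢ² = 0.28² + 0.20² + 0.14² + 0.19² + 0.19² = 0.0784 + 0.0400 + 0.0196 + 0.0361 + 0.0361 = 0.2102
B_bico = 1 / 0.2102 = 4.7574
Σp_mellᵢ² = 0.33² + 0.07² + 0.28² + 0.30² + 0.02² = 0.1089 + 0.0049 + 0.0784 + 0.0900 + 0.0004 = 0.2826
B_mell = 1 / 0.2826 = 3.5386
Highest B → broadest niche (most generalist): Osmia bicornis (B = 4.76).

Osmia bicornis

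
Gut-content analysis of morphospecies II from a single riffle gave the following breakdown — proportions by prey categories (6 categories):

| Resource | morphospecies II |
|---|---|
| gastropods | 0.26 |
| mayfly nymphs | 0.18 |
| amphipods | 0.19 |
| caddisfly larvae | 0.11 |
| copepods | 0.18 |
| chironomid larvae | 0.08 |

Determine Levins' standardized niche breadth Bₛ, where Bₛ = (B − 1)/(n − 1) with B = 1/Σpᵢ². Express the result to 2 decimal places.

0.87

Σpᵢ² = 0.26² + 0.18² + 0.19² + 0.11² + 0.18² + 0.08² = 0.0676 + 0.0324 + 0.0361 + 0.0121 + 0.0324 + 0.0064 = 0.1870
B = 1 / 0.1870 = 5.3476
Bₛ = (B − 1)/(n − 1) = (5.3476 − 1)/(6 − 1) = 4.3476/5 = 0.8695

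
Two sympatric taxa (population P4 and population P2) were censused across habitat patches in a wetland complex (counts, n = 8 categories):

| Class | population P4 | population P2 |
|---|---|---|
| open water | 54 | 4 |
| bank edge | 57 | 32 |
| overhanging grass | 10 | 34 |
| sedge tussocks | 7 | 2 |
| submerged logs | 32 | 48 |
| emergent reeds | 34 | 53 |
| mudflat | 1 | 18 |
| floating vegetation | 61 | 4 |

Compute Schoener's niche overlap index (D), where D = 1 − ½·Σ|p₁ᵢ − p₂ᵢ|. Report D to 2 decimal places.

0.52

Proportions for population P4 (n=256): 54/256=0.2109, 57/256=0.2227, 10/256=0.0391, 7/256=0.0273, 32/256=0.1250, 34/256=0.1328, 1/256=0.0039, 61/256=0.2383
Proportions for population P2 (n=195): 4/195=0.0205, 32/195=0.1641, 34/195=0.1744, 2/195=0.0103, 48/195=0.2462, 53/195=0.2718, 18/195=0.0923, 4/195=0.0205
Σ|p₁ᵢ − p₂ᵢ| = 0.1904 + 0.0586 + 0.1353 + 0.0170 + 0.1212 + 0.1390 + 0.0884 + 0.2178 = 0.9677
D = 1 − ½ × 0.9677 = 1 − 0.48385 = 0.51615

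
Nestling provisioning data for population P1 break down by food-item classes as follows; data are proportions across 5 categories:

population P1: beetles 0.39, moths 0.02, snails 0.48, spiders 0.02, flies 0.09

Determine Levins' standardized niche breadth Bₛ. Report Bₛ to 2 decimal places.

0.39

Σpᵢ² = 0.39² + 0.02² + 0.48² + 0.02² + 0.09² = 0.1521 + 0.0004 + 0.2304 + 0.0004 + 0.0081 = 0.3914
B = 1 / 0.3914 = 2.5549
Bₛ = (B − 1)/(n − 1) = (2.5549 − 1)/(5 − 1) = 1.5549/4 = 0.3887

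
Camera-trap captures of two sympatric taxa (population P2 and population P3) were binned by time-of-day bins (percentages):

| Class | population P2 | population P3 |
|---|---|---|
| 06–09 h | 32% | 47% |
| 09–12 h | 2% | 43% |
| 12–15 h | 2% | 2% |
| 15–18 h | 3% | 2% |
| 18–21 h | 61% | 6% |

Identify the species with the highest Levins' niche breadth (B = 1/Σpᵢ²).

population P3

Convert percentages to proportions (divide by 100).
Σp_P2ᵢ² = 0.32² + 0.02² + 0.02² + 0.03² + 0.61² = 0.1024 + 0.0004 + 0.0004 + 0.0009 + 0.3721 = 0.4762
B_P2 = 1 / 0.4762 = 2.1000
Σp_P3ᵢ² = 0.47² + 0.43² + 0.02² + 0.02² + 0.06² = 0.2209 + 0.1849 + 0.0004 + 0.0004 + 0.0036 = 0.4102
B_P3 = 1 / 0.4102 = 2.4378
Highest B → broadest niche (most generalist): population P3 (B = 2.44).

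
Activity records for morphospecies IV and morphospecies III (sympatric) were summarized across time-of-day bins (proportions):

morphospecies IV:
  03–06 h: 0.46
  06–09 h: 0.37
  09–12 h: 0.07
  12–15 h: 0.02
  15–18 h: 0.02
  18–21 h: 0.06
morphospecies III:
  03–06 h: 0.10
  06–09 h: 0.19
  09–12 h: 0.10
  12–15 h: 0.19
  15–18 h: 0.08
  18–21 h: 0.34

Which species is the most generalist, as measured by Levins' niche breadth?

morphospecies III

Σp_IVᵢ² = 0.46² + 0.37² + 0.07² + 0.02² + 0.02² + 0.06² = 0.2116 + 0.1369 + 0.0049 + 0.0004 + 0.0004 + 0.0036 = 0.3578
B_IV = 1 / 0.3578 = 2.7949
Σp_IIIᵢ² = 0.10² + 0.19² + 0.10² + 0.19² + 0.08² + 0.34² = 0.0100 + 0.0361 + 0.0100 + 0.0361 + 0.0064 + 0.1156 = 0.2142
B_III = 1 / 0.2142 = 4.6685
Highest B → broadest niche (most generalist): morphospecies III (B = 4.67).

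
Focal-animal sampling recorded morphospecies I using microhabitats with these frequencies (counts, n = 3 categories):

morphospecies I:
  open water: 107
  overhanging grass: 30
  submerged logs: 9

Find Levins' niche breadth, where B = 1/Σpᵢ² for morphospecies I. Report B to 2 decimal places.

Proportions for morphospecies I (n=146): 107/146=0.7329, 30/146=0.2055, 9/146=0.0616
Σpᵢ² = 0.7329² + 0.2055² + 0.0616² = 0.537142 + 0.042230 + 0.003795 = 0.583167
B = 1 / 0.583167 = 1.7148

1.71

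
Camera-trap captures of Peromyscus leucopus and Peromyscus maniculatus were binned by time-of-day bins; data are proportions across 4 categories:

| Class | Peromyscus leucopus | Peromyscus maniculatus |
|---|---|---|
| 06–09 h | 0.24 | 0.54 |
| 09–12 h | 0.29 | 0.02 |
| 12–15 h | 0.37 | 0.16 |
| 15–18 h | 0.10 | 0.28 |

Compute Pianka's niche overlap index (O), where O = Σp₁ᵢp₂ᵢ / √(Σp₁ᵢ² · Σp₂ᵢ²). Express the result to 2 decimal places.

Σ p₁ᵢp₂ᵢ = 0.1296 + 0.0058 + 0.0592 + 0.0280 = 0.2226
Σp_1ᵢ² = 0.24² + 0.29² + 0.37² + 0.10² = 0.0576 + 0.0841 + 0.1369 + 0.0100 = 0.2886
Σp_2ᵢ² = 0.54² + 0.02² + 0.16² + 0.28² = 0.2916 + 0.0004 + 0.0256 + 0.0784 = 0.3960
O = 0.2226 / √(0.2886 × 0.3960) = 0.2226 / 0.33806 = 0.6585

0.66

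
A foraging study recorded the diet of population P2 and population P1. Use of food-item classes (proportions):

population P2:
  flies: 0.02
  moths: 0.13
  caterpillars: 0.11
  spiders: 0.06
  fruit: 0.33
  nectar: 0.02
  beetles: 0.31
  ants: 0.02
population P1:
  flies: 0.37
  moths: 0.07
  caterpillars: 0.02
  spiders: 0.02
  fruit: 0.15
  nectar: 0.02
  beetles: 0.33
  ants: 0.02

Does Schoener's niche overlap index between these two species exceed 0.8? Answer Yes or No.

Σ|p₁ᵢ − p₂ᵢ| = 0.35 + 0.06 + 0.09 + 0.04 + 0.18 + 0.00 + 0.02 + 0.00 = 0.74
D = 1 − ½ × 0.74 = 1 − 0.370 = 0.6300
D = 0.6300 < 0.8 → No.

No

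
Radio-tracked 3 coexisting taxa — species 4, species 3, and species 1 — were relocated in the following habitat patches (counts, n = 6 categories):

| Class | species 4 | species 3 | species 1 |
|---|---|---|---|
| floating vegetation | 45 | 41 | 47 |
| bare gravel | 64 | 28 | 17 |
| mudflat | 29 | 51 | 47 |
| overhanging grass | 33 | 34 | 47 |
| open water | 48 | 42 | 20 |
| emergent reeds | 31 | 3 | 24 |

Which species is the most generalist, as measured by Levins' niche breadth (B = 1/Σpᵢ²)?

Proportions for species 4 (n=250): 45/250=0.1800, 64/250=0.2560, 29/250=0.1160, 33/250=0.1320, 48/250=0.1920, 31/250=0.1240
Proportions for species 3 (n=199): 41/199=0.2060, 28/199=0.1407, 51/199=0.2563, 34/199=0.1709, 42/199=0.2111, 3/199=0.0151
Proportions for species 1 (n=202): 47/202=0.2327, 17/202=0.0842, 47/202=0.2327, 47/202=0.2327, 20/202=0.0990, 24/202=0.1188
Σp_4ᵢ² = 0.1800² + 0.2560² + 0.1160² + 0.1320² + 0.1920² + 0.1240² = 0.032400 + 0.065536 + 0.013456 + 0.017424 + 0.036864 + 0.015376 = 0.181056
B_4 = 1 / 0.181056 = 5.5232
Σp_3ᵢ² = 0.2060² + 0.1407² + 0.2563² + 0.1709² + 0.2111² + 0.0151² = 0.042436 + 0.019796 + 0.065690 + 0.029207 + 0.044563 + 0.000228 = 0.201920
B_3 = 1 / 0.201920 = 4.9525
Σp_1ᵢ² = 0.2327² + 0.0842² + 0.2327² + 0.2327² + 0.0990² + 0.1188² = 0.054149 + 0.007090 + 0.054149 + 0.054149 + 0.009801 + 0.014113 = 0.193451
B_1 = 1 / 0.193451 = 5.1693
Highest B → broadest niche (most generalist): species 4 (B = 5.52).

species 4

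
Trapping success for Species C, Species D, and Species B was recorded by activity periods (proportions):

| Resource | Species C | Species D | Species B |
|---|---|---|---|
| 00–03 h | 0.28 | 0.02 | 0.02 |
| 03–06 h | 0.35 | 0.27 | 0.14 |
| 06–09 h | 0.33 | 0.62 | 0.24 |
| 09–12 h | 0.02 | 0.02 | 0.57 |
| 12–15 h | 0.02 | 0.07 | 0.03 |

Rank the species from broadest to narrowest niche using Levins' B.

Species C > Species B > Species D

Σp_Cᵢ² = 0.28² + 0.35² + 0.33² + 0.02² + 0.02² = 0.0784 + 0.1225 + 0.1089 + 0.0004 + 0.0004 = 0.3106
B_C = 1 / 0.3106 = 3.2196
Σp_Dᵢ² = 0.02² + 0.27² + 0.62² + 0.02² + 0.07² = 0.0004 + 0.0729 + 0.3844 + 0.0004 + 0.0049 = 0.4630
B_D = 1 / 0.4630 = 2.1598
Σp_Bᵢ² = 0.02² + 0.14² + 0.24² + 0.57² + 0.03² = 0.0004 + 0.0196 + 0.0576 + 0.3249 + 0.0009 = 0.4034
B_B = 1 / 0.4034 = 2.4789
Ranking by B (broadest → narrowest): Species C (3.22) > Species B (2.48) > Species D (2.16)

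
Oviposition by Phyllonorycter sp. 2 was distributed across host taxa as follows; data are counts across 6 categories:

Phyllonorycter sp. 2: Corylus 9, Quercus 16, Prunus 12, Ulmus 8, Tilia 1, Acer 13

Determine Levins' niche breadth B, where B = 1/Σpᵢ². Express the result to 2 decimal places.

Proportions for Phyllonorycter sp. 2 (n=59): 9/59=0.1525, 16/59=0.2712, 12/59=0.2034, 8/59=0.1356, 1/59=0.0169, 13/59=0.2203
Σpᵢ² = 0.1525² + 0.2712² + 0.2034² + 0.1356² + 0.0169² + 0.2203² = 0.023256 + 0.073549 + 0.041372 + 0.018387 + 0.000286 + 0.048532 = 0.205382
B = 1 / 0.205382 = 4.8690

4.87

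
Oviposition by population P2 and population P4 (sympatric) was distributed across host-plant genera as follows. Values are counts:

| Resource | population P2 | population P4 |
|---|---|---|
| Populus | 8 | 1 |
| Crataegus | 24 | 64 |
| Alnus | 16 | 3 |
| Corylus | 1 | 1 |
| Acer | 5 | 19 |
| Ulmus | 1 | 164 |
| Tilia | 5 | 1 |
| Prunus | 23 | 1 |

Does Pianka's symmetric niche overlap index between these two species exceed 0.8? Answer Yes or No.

No

Proportions for population P2 (n=83): 8/83=0.0964, 24/83=0.2892, 16/83=0.1928, 1/83=0.0120, 5/83=0.0602, 1/83=0.0120, 5/83=0.0602, 23/83=0.2771
Proportions for population P4 (n=254): 1/254=0.0039, 64/254=0.2520, 3/254=0.0118, 1/254=0.0039, 19/254=0.0748, 164/254=0.6457, 1/254=0.0039, 1/254=0.0039
Σ p₁ᵢp₂ᵢ = 0.000376 + 0.072878 + 0.002275 + 0.000047 + 0.004503 + 0.007748 + 0.000235 + 0.001081 = 0.089143
Σp_1ᵢ² = 0.0964² + 0.2892² + 0.1928² + 0.0120² + 0.0602² + 0.0120² + 0.0602² + 0.2771² = 0.009293 + 0.083637 + 0.037172 + 0.000144 + 0.003624 + 0.000144 + 0.003624 + 0.076784 = 0.214422
Σp_2ᵢ² = 0.0039² + 0.2520² + 0.0118² + 0.0039² + 0.0748² + 0.6457² + 0.0039² + 0.0039² = 0.000015 + 0.063504 + 0.000139 + 0.000015 + 0.005595 + 0.416928 + 0.000015 + 0.000015 = 0.486226
O = 0.089143 / √(0.214422 × 0.486226) = 0.089143 / 0.3228894 = 0.2761
O = 0.2761 < 0.8 → No.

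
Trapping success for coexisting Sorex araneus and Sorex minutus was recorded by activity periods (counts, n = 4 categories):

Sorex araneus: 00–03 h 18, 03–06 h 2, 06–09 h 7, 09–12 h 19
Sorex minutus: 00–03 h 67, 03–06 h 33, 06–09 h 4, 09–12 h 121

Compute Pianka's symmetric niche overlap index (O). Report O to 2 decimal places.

0.93

Proportions for Sorex araneus (n=46): 18/46=0.3913, 2/46=0.0435, 7/46=0.1522, 19/46=0.4130
Proportions for Sorex minutus (n=225): 67/225=0.2978, 33/225=0.1467, 4/225=0.0178, 121/225=0.5378
Σ p₁ᵢp₂ᵢ = 0.116529 + 0.006381 + 0.002709 + 0.222111 = 0.347730
Σp_1ᵢ² = 0.3913² + 0.0435² + 0.1522² + 0.4130² = 0.153116 + 0.001892 + 0.023165 + 0.170569 = 0.348742
Σp_2ᵢ² = 0.2978² + 0.1467² + 0.0178² + 0.5378² = 0.088685 + 0.021521 + 0.000317 + 0.289229 = 0.399752
O = 0.347730 / √(0.348742 × 0.399752) = 0.347730 / 0.3733769 = 0.9313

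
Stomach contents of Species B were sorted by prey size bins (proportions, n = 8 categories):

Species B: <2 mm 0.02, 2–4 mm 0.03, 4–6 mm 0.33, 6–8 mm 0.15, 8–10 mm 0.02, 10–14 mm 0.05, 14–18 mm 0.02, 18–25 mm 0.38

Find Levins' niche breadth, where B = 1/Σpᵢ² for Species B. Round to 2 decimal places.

3.57

Σpᵢ² = 0.02² + 0.03² + 0.33² + 0.15² + 0.02² + 0.05² + 0.02² + 0.38² = 0.0004 + 0.0009 + 0.1089 + 0.0225 + 0.0004 + 0.0025 + 0.0004 + 0.1444 = 0.2804
B = 1 / 0.2804 = 3.5663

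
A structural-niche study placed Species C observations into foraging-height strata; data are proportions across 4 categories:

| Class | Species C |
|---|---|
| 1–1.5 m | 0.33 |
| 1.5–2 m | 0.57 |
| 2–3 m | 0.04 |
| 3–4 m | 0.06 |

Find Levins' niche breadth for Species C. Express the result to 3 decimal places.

2.278

Σpᵢ² = 0.33² + 0.57² + 0.04² + 0.06² = 0.1089 + 0.3249 + 0.0016 + 0.0036 = 0.4390
B = 1 / 0.4390 = 2.27790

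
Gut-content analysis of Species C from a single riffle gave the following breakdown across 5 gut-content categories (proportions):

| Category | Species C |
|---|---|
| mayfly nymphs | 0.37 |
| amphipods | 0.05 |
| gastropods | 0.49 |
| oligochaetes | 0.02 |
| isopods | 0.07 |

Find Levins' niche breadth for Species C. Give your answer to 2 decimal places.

2.60

Σpᵢ² = 0.37² + 0.05² + 0.49² + 0.02² + 0.07² = 0.1369 + 0.0025 + 0.2401 + 0.0004 + 0.0049 = 0.3848
B = 1 / 0.3848 = 2.5988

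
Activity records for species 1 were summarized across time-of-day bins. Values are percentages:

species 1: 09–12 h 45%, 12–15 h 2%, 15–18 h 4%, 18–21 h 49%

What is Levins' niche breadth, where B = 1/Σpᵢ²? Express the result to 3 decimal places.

2.249

Convert percentages to proportions (divide by 100).
Σpᵢ² = 0.45² + 0.02² + 0.04² + 0.49² = 0.2025 + 0.0004 + 0.0016 + 0.2401 = 0.4446
B = 1 / 0.4446 = 2.24921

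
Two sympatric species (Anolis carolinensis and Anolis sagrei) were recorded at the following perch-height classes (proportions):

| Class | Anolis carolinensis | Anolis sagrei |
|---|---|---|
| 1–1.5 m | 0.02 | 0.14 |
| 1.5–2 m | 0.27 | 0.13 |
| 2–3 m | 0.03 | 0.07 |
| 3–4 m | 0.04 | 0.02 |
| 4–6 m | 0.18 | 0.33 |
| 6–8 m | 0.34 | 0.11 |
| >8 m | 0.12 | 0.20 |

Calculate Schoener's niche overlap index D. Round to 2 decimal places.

0.61

Σ|p₁ᵢ − p₂ᵢ| = 0.12 + 0.14 + 0.04 + 0.02 + 0.15 + 0.23 + 0.08 = 0.78
D = 1 − ½ × 0.78 = 1 − 0.390 = 0.6100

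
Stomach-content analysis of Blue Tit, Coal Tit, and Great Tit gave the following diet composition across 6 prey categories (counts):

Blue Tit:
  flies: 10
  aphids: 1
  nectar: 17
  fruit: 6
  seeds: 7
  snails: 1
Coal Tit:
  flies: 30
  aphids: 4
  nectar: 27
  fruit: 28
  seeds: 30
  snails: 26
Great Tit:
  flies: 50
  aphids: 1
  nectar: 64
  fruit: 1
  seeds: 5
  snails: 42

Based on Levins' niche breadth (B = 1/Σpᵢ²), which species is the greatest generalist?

Coal Tit

Proportions for Blue Tit (n=42): 10/42=0.2381, 1/42=0.0238, 17/42=0.4048, 6/42=0.1429, 7/42=0.1667, 1/42=0.0238
Proportions for Coal Tit (n=145): 30/145=0.2069, 4/145=0.0276, 27/145=0.1862, 28/145=0.1931, 30/145=0.2069, 26/145=0.1793
Proportions for Great Tit (n=163): 50/163=0.3067, 1/163=0.0061, 64/163=0.3926, 1/163=0.0061, 5/163=0.0307, 42/163=0.2577
Σp_Blueᵢ² = 0.2381² + 0.0238² + 0.4048² + 0.1429² + 0.1667² + 0.0238² = 0.056692 + 0.000566 + 0.163863 + 0.020420 + 0.027789 + 0.000566 = 0.269896
B_Blue = 1 / 0.269896 = 3.7051
Σp_Coalᵢ² = 0.2069² + 0.0276² + 0.1862² + 0.1931² + 0.2069² + 0.1793² = 0.042808 + 0.000762 + 0.034670 + 0.037288 + 0.042808 + 0.032148 = 0.190484
B_Coal = 1 / 0.190484 = 5.2498
Σp_Greaᵢ² = 0.3067² + 0.0061² + 0.3926² + 0.0061² + 0.0307² + 0.2577² = 0.094065 + 0.000037 + 0.154135 + 0.000037 + 0.000942 + 0.066409 = 0.315625
B_Grea = 1 / 0.315625 = 3.1683
Highest B → broadest niche (most generalist): Coal Tit (B = 5.25).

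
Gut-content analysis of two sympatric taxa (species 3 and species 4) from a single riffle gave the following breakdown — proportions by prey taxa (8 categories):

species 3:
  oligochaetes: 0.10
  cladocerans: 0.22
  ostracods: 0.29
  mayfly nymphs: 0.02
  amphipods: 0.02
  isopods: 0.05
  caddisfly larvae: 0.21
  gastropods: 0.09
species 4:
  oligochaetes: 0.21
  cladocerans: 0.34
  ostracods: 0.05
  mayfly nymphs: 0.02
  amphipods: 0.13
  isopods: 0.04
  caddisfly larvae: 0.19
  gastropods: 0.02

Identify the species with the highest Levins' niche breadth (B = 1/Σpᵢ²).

Σp_3ᵢ² = 0.10² + 0.22² + 0.29² + 0.02² + 0.02² + 0.05² + 0.21² + 0.09² = 0.0100 + 0.0484 + 0.0841 + 0.0004 + 0.0004 + 0.0025 + 0.0441 + 0.0081 = 0.1980
B_3 = 1 / 0.1980 = 5.0505
Σp_4ᵢ² = 0.21² + 0.34² + 0.05² + 0.02² + 0.13² + 0.04² + 0.19² + 0.02² = 0.0441 + 0.1156 + 0.0025 + 0.0004 + 0.0169 + 0.0016 + 0.0361 + 0.0004 = 0.2176
B_4 = 1 / 0.2176 = 4.5956
Highest B → broadest niche (most generalist): species 3 (B = 5.05).

species 3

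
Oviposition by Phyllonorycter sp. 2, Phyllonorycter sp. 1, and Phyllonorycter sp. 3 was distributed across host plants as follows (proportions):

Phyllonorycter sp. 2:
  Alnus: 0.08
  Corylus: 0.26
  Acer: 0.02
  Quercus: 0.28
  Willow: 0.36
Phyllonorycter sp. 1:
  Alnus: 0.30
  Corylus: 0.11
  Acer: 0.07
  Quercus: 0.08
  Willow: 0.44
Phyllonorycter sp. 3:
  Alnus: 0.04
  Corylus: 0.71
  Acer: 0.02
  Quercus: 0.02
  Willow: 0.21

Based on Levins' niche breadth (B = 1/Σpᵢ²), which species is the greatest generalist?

Phyllonorycter sp. 2

Σp_2ᵢ² = 0.08² + 0.26² + 0.02² + 0.28² + 0.36² = 0.0064 + 0.0676 + 0.0004 + 0.0784 + 0.1296 = 0.2824
B_2 = 1 / 0.2824 = 3.5411
Σp_1ᵢ² = 0.30² + 0.11² + 0.07² + 0.08² + 0.44² = 0.0900 + 0.0121 + 0.0049 + 0.0064 + 0.1936 = 0.3070
B_1 = 1 / 0.3070 = 3.2573
Σp_3ᵢ² = 0.04² + 0.71² + 0.02² + 0.02² + 0.21² = 0.0016 + 0.5041 + 0.0004 + 0.0004 + 0.0441 = 0.5506
B_3 = 1 / 0.5506 = 1.8162
Highest B → broadest niche (most generalist): Phyllonorycter sp. 2 (B = 3.54).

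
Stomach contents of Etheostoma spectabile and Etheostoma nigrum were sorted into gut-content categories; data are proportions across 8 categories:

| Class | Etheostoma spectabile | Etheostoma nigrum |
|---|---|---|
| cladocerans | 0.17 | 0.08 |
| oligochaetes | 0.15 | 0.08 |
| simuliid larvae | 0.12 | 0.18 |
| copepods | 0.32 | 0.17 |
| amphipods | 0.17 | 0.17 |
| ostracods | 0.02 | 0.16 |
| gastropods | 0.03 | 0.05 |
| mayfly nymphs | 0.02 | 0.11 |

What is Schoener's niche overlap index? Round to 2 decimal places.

Σ|p₁ᵢ − p₂ᵢ| = 0.09 + 0.07 + 0.06 + 0.15 + 0.00 + 0.14 + 0.02 + 0.09 = 0.62
D = 1 − ½ × 0.62 = 1 − 0.310 = 0.6900

0.69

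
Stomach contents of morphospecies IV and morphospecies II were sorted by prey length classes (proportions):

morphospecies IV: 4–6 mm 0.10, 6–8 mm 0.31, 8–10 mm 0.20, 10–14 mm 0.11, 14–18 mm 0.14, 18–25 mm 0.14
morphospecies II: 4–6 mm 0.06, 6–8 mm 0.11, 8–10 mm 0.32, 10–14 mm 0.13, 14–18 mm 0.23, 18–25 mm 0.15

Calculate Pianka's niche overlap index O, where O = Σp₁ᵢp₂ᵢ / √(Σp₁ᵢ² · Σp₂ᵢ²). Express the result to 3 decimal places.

Σ p₁ᵢp₂ᵢ = 0.0060 + 0.0341 + 0.0640 + 0.0143 + 0.0322 + 0.0210 = 0.1716
Σp_1ᵢ² = 0.10² + 0.31² + 0.20² + 0.11² + 0.14² + 0.14² = 0.0100 + 0.0961 + 0.0400 + 0.0121 + 0.0196 + 0.0196 = 0.1974
Σp_2ᵢ² = 0.06² + 0.11² + 0.32² + 0.13² + 0.23² + 0.15² = 0.0036 + 0.0121 + 0.1024 + 0.0169 + 0.0529 + 0.0225 = 0.2104
O = 0.1716 / √(0.1974 × 0.2104) = 0.1716 / 0.203796 = 0.84202

0.842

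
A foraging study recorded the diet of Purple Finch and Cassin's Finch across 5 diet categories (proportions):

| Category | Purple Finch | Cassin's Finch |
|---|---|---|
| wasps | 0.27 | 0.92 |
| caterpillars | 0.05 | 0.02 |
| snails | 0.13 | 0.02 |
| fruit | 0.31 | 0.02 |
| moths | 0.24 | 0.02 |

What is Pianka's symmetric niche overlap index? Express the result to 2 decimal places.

Σ p₁ᵢp₂ᵢ = 0.2484 + 0.0010 + 0.0026 + 0.0062 + 0.0048 = 0.2630
Σp_1ᵢ² = 0.27² + 0.05² + 0.13² + 0.31² + 0.24² = 0.0729 + 0.0025 + 0.0169 + 0.0961 + 0.0576 = 0.2460
Σp_2ᵢ² = 0.92² + 0.02² + 0.02² + 0.02² + 0.02² = 0.8464 + 0.0004 + 0.0004 + 0.0004 + 0.0004 = 0.8480
O = 0.2630 / √(0.2460 × 0.8480) = 0.2630 / 0.45674 = 0.5758

0.58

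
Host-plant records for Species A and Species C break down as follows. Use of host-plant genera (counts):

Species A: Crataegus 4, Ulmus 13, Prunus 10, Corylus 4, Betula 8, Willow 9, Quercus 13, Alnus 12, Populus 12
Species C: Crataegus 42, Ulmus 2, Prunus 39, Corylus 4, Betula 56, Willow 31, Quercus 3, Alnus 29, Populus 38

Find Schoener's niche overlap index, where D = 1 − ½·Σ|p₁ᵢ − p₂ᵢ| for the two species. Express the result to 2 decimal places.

Proportions for Species A (n=85): 4/85=0.0471, 13/85=0.1529, 10/85=0.1176, 4/85=0.0471, 8/85=0.0941, 9/85=0.1059, 13/85=0.1529, 12/85=0.1412, 12/85=0.1412
Proportions for Species C (n=244): 42/244=0.1721, 2/244=0.0082, 39/244=0.1598, 4/244=0.0164, 56/244=0.2295, 31/244=0.1270, 3/244=0.0123, 29/244=0.1189, 38/244=0.1557
Σ|p₁ᵢ − p₂ᵢ| = 0.1250 + 0.1447 + 0.0422 + 0.0307 + 0.1354 + 0.0211 + 0.1406 + 0.0223 + 0.0145 = 0.6765
D = 1 − ½ × 0.6765 = 1 − 0.33825 = 0.66175

0.66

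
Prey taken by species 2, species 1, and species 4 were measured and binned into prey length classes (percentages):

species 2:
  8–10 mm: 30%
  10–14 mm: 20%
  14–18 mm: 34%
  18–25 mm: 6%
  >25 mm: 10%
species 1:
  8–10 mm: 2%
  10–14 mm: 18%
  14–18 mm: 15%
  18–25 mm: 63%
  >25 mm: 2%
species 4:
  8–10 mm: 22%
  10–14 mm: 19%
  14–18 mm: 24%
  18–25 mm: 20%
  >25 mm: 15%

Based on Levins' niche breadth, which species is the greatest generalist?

species 4

Convert percentages to proportions (divide by 100).
Σp_2ᵢ² = 0.30² + 0.20² + 0.34² + 0.06² + 0.10² = 0.0900 + 0.0400 + 0.1156 + 0.0036 + 0.0100 = 0.2592
B_2 = 1 / 0.2592 = 3.8580
Σp_1ᵢ² = 0.02² + 0.18² + 0.15² + 0.63² + 0.02² = 0.0004 + 0.0324 + 0.0225 + 0.3969 + 0.0004 = 0.4526
B_1 = 1 / 0.4526 = 2.2095
Σp_4ᵢ² = 0.22² + 0.19² + 0.24² + 0.20² + 0.15² = 0.0484 + 0.0361 + 0.0576 + 0.0400 + 0.0225 = 0.2046
B_4 = 1 / 0.2046 = 4.8876
Highest B → broadest niche (most generalist): species 4 (B = 4.89).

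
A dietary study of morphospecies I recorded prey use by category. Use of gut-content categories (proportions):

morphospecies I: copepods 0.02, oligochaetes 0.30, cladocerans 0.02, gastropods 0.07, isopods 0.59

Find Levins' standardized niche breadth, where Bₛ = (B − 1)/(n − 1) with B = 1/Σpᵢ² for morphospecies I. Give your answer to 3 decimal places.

Σpᵢ² = 0.02² + 0.30² + 0.02² + 0.07² + 0.59² = 0.0004 + 0.0900 + 0.0004 + 0.0049 + 0.3481 = 0.4438
B = 1 / 0.4438 = 2.25327
Bₛ = (B − 1)/(n − 1) = (2.25327 − 1)/(5 − 1) = 1.25327/4 = 0.31332

0.313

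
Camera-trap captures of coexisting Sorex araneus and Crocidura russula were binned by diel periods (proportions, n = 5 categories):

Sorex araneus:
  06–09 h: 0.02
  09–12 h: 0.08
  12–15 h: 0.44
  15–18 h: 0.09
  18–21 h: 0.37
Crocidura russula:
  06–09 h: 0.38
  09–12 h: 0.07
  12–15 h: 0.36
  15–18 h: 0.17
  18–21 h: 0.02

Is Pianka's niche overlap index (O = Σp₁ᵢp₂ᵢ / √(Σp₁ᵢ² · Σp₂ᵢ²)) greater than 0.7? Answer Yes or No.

No

Σ p₁ᵢp₂ᵢ = 0.0076 + 0.0056 + 0.1584 + 0.0153 + 0.0074 = 0.1943
Σp_1ᵢ² = 0.02² + 0.08² + 0.44² + 0.09² + 0.37² = 0.0004 + 0.0064 + 0.1936 + 0.0081 + 0.1369 = 0.3454
Σp_2ᵢ² = 0.38² + 0.07² + 0.36² + 0.17² + 0.02² = 0.1444 + 0.0049 + 0.1296 + 0.0289 + 0.0004 = 0.3082
O = 0.1943 / √(0.3454 × 0.3082) = 0.1943 / 0.32627 = 0.5955
O = 0.5955 < 0.7 → No.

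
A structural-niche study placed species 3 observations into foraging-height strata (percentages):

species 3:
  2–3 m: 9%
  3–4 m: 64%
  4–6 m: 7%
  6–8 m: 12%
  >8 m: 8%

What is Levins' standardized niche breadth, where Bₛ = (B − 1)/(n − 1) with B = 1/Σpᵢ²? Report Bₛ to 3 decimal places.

0.314

Convert percentages to proportions (divide by 100).
Σpᵢ² = 0.09² + 0.64² + 0.07² + 0.12² + 0.08² = 0.0081 + 0.4096 + 0.0049 + 0.0144 + 0.0064 = 0.4434
B = 1 / 0.4434 = 2.25530
Bₛ = (B − 1)/(n − 1) = (2.25530 − 1)/(5 − 1) = 1.25530/4 = 0.31383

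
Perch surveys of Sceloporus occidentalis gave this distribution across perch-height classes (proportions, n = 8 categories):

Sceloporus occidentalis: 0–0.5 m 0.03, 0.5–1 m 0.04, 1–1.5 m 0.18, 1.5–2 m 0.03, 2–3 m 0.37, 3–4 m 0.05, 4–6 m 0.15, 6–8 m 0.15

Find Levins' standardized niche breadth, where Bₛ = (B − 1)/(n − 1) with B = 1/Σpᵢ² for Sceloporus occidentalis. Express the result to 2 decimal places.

0.51

Σpᵢ² = 0.03² + 0.04² + 0.18² + 0.03² + 0.37² + 0.05² + 0.15² + 0.15² = 0.0009 + 0.0016 + 0.0324 + 0.0009 + 0.1369 + 0.0025 + 0.0225 + 0.0225 = 0.2202
B = 1 / 0.2202 = 4.5413
Bₛ = (B − 1)/(n − 1) = (4.5413 − 1)/(8 − 1) = 3.5413/7 = 0.5059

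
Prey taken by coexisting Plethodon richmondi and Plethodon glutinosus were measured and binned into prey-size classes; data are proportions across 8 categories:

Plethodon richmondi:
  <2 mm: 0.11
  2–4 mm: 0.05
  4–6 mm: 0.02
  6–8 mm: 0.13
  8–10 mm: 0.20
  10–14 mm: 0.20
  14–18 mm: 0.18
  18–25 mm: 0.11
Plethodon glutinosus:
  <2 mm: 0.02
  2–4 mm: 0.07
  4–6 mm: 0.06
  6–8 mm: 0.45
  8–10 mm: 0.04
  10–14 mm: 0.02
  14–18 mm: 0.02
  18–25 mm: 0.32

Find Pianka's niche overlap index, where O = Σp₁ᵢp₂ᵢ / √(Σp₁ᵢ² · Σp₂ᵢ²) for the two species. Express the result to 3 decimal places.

Σ p₁ᵢp₂ᵢ = 0.0022 + 0.0035 + 0.0012 + 0.0585 + 0.0080 + 0.0040 + 0.0036 + 0.0352 = 0.1162
Σp_1ᵢ² = 0.11² + 0.05² + 0.02² + 0.13² + 0.20² + 0.20² + 0.18² + 0.11² = 0.0121 + 0.0025 + 0.0004 + 0.0169 + 0.0400 + 0.0400 + 0.0324 + 0.0121 = 0.1564
Σp_2ᵢ² = 0.02² + 0.07² + 0.06² + 0.45² + 0.04² + 0.02² + 0.02² + 0.32² = 0.0004 + 0.0049 + 0.0036 + 0.2025 + 0.0016 + 0.0004 + 0.0004 + 0.1024 = 0.3162
O = 0.1162 / √(0.1564 × 0.3162) = 0.1162 / 0.222382 = 0.52252

0.523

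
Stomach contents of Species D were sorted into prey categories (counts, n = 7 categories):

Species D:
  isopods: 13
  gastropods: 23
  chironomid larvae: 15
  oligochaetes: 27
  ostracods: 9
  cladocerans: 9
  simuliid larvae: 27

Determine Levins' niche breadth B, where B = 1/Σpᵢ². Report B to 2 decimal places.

5.95

Proportions for Species D (n=123): 13/123=0.1057, 23/123=0.1870, 15/123=0.1220, 27/123=0.2195, 9/123=0.0732, 9/123=0.0732, 27/123=0.2195
Σpᵢ² = 0.1057² + 0.1870² + 0.1220² + 0.2195² + 0.0732² + 0.0732² + 0.2195² = 0.011172 + 0.034969 + 0.014884 + 0.048180 + 0.005358 + 0.005358 + 0.048180 = 0.168101
B = 1 / 0.168101 = 5.9488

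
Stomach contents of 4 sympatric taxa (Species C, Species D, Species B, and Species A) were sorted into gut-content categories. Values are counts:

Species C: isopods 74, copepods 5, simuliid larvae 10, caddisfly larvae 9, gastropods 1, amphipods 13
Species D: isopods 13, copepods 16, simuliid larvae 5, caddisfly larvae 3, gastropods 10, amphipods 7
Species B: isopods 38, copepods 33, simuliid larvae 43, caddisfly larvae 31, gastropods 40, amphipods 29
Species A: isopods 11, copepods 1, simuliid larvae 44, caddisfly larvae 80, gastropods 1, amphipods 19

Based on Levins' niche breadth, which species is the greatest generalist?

Proportions for Species C (n=112): 74/112=0.6607, 5/112=0.0446, 10/112=0.0893, 9/112=0.0804, 1/112=0.0089, 13/112=0.1161
Proportions for Species D (n=54): 13/54=0.2407, 16/54=0.2963, 5/54=0.0926, 3/54=0.0556, 10/54=0.1852, 7/54=0.1296
Proportions for Species B (n=214): 38/214=0.1776, 33/214=0.1542, 43/214=0.2009, 31/214=0.1449, 40/214=0.1869, 29/214=0.1355
Proportions for Species A (n=156): 11/156=0.0705, 1/156=0.0064, 44/156=0.2821, 80/156=0.5128, 1/156=0.0064, 19/156=0.1218
Σp_Cᵢ² = 0.6607² + 0.0446² + 0.0893² + 0.0804² + 0.0089² + 0.1161² = 0.436524 + 0.001989 + 0.007974 + 0.006464 + 0.000079 + 0.013479 = 0.466509
B_C = 1 / 0.466509 = 2.1436
Σp_Dᵢ² = 0.2407² + 0.2963² + 0.0926² + 0.0556² + 0.1852² + 0.1296² = 0.057936 + 0.087794 + 0.008575 + 0.003091 + 0.034299 + 0.016796 = 0.208491
B_D = 1 / 0.208491 = 4.7964
Σp_Bᵢ² = 0.1776² + 0.1542² + 0.2009² + 0.1449² + 0.1869² + 0.1355² = 0.031542 + 0.023778 + 0.040361 + 0.020996 + 0.034932 + 0.018360 = 0.169969
B_B = 1 / 0.169969 = 5.8834
Σp_Aᵢ² = 0.0705² + 0.0064² + 0.2821² + 0.5128² + 0.0064² + 0.1218² = 0.004970 + 0.000041 + 0.079580 + 0.262964 + 0.000041 + 0.014835 = 0.362431
B_A = 1 / 0.362431 = 2.7591
Highest B → broadest niche (most generalist): Species B (B = 5.88).

Species B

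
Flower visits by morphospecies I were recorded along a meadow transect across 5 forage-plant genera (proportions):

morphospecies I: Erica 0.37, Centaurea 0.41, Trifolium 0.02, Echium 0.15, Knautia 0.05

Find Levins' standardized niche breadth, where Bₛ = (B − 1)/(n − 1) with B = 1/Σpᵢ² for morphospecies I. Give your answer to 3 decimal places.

Σpᵢ² = 0.37² + 0.41² + 0.02² + 0.15² + 0.05² = 0.1369 + 0.1681 + 0.0004 + 0.0225 + 0.0025 = 0.3304
B = 1 / 0.3304 = 3.02663
Bₛ = (B − 1)/(n − 1) = (3.02663 − 1)/(5 − 1) = 2.02663/4 = 0.50666

0.507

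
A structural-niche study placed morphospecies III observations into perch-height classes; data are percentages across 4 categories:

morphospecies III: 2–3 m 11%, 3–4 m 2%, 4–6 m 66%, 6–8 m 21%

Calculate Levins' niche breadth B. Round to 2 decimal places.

Convert percentages to proportions (divide by 100).
Σpᵢ² = 0.11² + 0.02² + 0.66² + 0.21² = 0.0121 + 0.0004 + 0.4356 + 0.0441 = 0.4922
B = 1 / 0.4922 = 2.0317

2.03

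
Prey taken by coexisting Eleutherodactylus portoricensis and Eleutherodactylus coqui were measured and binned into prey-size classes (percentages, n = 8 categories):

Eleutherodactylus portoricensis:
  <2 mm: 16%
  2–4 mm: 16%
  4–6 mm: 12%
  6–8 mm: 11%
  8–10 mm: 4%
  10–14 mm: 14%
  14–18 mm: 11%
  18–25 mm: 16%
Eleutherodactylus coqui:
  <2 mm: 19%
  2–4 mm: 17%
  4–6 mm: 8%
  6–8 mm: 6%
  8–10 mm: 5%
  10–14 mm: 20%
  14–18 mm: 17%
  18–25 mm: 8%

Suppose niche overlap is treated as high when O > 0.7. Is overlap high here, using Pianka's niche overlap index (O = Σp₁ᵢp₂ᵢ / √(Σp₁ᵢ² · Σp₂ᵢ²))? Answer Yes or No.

Convert percentages to proportions (divide by 100).
Σ p₁ᵢp₂ᵢ = 0.0304 + 0.0272 + 0.0096 + 0.0066 + 0.0020 + 0.0280 + 0.0187 + 0.0128 = 0.1353
Σp_1ᵢ² = 0.16² + 0.16² + 0.12² + 0.11² + 0.04² + 0.14² + 0.11² + 0.16² = 0.0256 + 0.0256 + 0.0144 + 0.0121 + 0.0016 + 0.0196 + 0.0121 + 0.0256 = 0.1366
Σp_2ᵢ² = 0.19² + 0.17² + 0.08² + 0.06² + 0.05² + 0.20² + 0.17² + 0.08² = 0.0361 + 0.0289 + 0.0064 + 0.0036 + 0.0025 + 0.0400 + 0.0289 + 0.0064 = 0.1528
O = 0.1353 / √(0.1366 × 0.1528) = 0.1353 / 0.14447 = 0.9365
O = 0.9365 > 0.7 → Yes.

Yes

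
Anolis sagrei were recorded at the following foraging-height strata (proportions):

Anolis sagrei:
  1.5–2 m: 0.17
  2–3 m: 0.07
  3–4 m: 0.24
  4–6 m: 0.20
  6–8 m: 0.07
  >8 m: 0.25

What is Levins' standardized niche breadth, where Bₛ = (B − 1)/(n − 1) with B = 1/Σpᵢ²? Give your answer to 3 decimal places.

Σpᵢ² = 0.17² + 0.07² + 0.24² + 0.20² + 0.07² + 0.25² = 0.0289 + 0.0049 + 0.0576 + 0.0400 + 0.0049 + 0.0625 = 0.1988
B = 1 / 0.1988 = 5.03018
Bₛ = (B − 1)/(n − 1) = (5.03018 − 1)/(6 − 1) = 4.03018/5 = 0.80604

0.806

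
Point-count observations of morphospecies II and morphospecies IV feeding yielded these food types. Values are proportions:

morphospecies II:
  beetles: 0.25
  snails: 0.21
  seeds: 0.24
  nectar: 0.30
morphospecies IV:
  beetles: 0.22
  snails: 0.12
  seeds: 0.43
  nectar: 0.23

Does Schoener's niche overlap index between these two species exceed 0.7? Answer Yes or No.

Σ|p₁ᵢ − p₂ᵢ| = 0.03 + 0.09 + 0.19 + 0.07 = 0.38
D = 1 − ½ × 0.38 = 1 − 0.190 = 0.8100
D = 0.8100 > 0.7 → Yes.

Yes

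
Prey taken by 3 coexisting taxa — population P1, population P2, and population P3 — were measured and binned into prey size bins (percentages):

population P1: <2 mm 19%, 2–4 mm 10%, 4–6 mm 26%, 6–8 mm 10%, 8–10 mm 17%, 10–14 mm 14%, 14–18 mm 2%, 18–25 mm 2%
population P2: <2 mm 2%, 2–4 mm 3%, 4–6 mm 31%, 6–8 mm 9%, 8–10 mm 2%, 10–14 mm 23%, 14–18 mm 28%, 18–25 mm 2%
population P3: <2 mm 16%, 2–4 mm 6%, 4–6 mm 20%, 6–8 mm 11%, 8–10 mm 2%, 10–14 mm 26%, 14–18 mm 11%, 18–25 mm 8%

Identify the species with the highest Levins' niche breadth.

population P3

Convert percentages to proportions (divide by 100).
Σp_P1ᵢ² = 0.19² + 0.10² + 0.26² + 0.10² + 0.17² + 0.14² + 0.02² + 0.02² = 0.0361 + 0.0100 + 0.0676 + 0.0100 + 0.0289 + 0.0196 + 0.0004 + 0.0004 = 0.1730
B_P1 = 1 / 0.1730 = 5.7803
Σp_P2ᵢ² = 0.02² + 0.03² + 0.31² + 0.09² + 0.02² + 0.23² + 0.28² + 0.02² = 0.0004 + 0.0009 + 0.0961 + 0.0081 + 0.0004 + 0.0529 + 0.0784 + 0.0004 = 0.2376
B_P2 = 1 / 0.2376 = 4.2088
Σp_P3ᵢ² = 0.16² + 0.06² + 0.20² + 0.11² + 0.02² + 0.26² + 0.11² + 0.08² = 0.0256 + 0.0036 + 0.0400 + 0.0121 + 0.0004 + 0.0676 + 0.0121 + 0.0064 = 0.1678
B_P3 = 1 / 0.1678 = 5.9595
Highest B → broadest niche (most generalist): population P3 (B = 5.96).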